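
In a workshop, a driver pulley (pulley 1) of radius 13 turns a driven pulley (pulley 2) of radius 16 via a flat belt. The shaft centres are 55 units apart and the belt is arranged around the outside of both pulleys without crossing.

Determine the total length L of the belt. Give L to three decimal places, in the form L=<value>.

L=201.270

open belt: β = asin((r2−r1)/C) = asin(3/55) = 3.1268°
wrap1 = π − 2β = 173.7464°
wrap2 = π + 2β = 186.2536°
tangent length = C·cosβ = 54.9181
L = r1·wrap1 + r2·wrap2 + 2·C·cosβ = 13·3.0324 + 16·3.2507 + 2·54.9181 = 201.2699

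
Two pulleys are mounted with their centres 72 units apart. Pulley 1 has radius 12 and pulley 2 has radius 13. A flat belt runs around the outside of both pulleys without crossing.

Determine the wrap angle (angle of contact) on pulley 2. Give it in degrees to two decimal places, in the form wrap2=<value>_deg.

open belt: β = asin((r2−r1)/C) = asin(1/72) = 0.7958°
wrap1 = π − 2β = 178.4084°
wrap2 = π + 2β = 181.5916°

wrap2=181.59_deg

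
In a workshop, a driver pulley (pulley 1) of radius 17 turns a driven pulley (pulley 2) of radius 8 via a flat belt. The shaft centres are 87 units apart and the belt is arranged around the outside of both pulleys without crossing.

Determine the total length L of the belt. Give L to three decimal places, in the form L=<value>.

L=253.472

open belt: β = asin((r2−r1)/C) = asin(-9/87) = -5.9378°
wrap1 = π − 2β = 191.8755°
wrap2 = π + 2β = 168.1245°
tangent length = C·cosβ = 86.5332
L = r1·wrap1 + r2·wrap2 + 2·C·cosβ = 17·3.3489 + 8·2.9343 + 2·86.5332 = 253.4717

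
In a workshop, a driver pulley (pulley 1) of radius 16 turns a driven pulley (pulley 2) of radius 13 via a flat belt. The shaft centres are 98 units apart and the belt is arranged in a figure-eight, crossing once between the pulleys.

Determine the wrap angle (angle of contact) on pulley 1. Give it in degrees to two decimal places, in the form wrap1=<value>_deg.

crossed belt: β = asin((r1+r2)/C) = asin(29/98) = 17.2126°
wrap1 = wrap2 = π + 2β = 214.4252°

wrap1=214.43_deg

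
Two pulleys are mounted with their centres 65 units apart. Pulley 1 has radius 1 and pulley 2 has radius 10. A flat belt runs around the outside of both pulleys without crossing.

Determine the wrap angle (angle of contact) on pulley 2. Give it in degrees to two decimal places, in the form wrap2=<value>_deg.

open belt: β = asin((r2−r1)/C) = asin(9/65) = 7.9588°
wrap1 = π − 2β = 164.0823°
wrap2 = π + 2β = 195.9177°

wrap2=195.92_deg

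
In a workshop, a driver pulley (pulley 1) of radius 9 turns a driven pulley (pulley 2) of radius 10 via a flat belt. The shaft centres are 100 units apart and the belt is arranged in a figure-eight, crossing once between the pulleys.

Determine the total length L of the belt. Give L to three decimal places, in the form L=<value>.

crossed belt: β = asin((r1+r2)/C) = asin(19/100) = 10.9528°
wrap1 = wrap2 = π + 2β = 201.9056°
tangent length = C·cosβ = 98.1784
L = (r1+r2)·wrap + 2·C·cosβ = 19·3.5239 + 2·98.1784 = 263.3112

L=263.311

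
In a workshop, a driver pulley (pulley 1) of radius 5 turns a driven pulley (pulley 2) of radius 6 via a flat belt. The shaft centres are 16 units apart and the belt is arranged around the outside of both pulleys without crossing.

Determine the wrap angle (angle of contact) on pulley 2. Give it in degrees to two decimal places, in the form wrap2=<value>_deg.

wrap2=187.17_deg

open belt: β = asin((r2−r1)/C) = asin(1/16) = 3.5833°
wrap1 = π − 2β = 172.8334°
wrap2 = π + 2β = 187.1666°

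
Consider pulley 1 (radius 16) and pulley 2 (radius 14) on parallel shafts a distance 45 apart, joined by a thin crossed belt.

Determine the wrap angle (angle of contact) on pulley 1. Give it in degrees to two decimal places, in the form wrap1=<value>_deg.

crossed belt: β = asin((r1+r2)/C) = asin(30/45) = 41.8103°
wrap1 = wrap2 = π + 2β = 263.6206°

wrap1=263.62_deg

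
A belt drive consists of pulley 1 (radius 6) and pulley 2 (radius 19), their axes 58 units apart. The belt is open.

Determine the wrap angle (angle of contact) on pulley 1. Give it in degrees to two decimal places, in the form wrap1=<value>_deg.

open belt: β = asin((r2−r1)/C) = asin(13/58) = 12.9522°
wrap1 = π − 2β = 154.0956°
wrap2 = π + 2β = 205.9044°

wrap1=154.10_deg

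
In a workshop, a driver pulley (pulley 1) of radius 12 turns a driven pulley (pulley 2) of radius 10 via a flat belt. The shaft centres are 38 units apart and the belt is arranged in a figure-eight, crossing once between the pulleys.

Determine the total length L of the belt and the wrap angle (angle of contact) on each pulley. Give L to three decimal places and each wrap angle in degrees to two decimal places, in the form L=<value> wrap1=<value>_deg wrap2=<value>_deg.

crossed belt: β = asin((r1+r2)/C) = asin(22/38) = 35.3765°
wrap1 = wrap2 = π + 2β = 250.7531°
tangent length = C·cosβ = 30.9839
L = (r1+r2)·wrap + 2·C·cosβ = 22·4.3765 + 2·30.9839 = 158.2500

L=158.250 wrap1=250.75_deg wrap2=250.75_deg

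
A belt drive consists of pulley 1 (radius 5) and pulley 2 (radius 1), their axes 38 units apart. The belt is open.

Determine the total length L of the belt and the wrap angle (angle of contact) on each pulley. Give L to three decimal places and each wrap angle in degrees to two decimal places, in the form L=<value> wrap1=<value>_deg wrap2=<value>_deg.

L=95.271 wrap1=192.08_deg wrap2=167.92_deg

open belt: β = asin((r2−r1)/C) = asin(-4/38) = -6.0423°
wrap1 = π − 2β = 192.0847°
wrap2 = π + 2β = 167.9153°
tangent length = C·cosβ = 37.7889
L = r1·wrap1 + r2·wrap2 + 2·C·cosβ = 5·3.3525 + 1·2.9307 + 2·37.7889 = 95.2710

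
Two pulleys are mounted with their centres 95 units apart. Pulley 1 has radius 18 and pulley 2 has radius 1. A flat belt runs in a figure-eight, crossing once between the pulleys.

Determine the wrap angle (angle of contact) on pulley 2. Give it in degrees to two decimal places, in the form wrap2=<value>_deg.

crossed belt: β = asin((r1+r2)/C) = asin(19/95) = 11.5370°
wrap1 = wrap2 = π + 2β = 203.0739°

wrap2=203.07_deg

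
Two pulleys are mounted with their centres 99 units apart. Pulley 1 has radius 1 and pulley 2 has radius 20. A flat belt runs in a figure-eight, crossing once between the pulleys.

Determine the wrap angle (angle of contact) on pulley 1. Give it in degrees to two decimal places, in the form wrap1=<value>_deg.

wrap1=204.49_deg

crossed belt: β = asin((r1+r2)/C) = asin(21/99) = 12.2467°
wrap1 = wrap2 = π + 2β = 204.4934°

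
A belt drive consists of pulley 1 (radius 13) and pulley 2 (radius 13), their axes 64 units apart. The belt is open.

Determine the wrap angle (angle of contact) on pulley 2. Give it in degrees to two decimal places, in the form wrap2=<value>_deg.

open belt: β = asin((r2−r1)/C) = asin(0/64) = 0.0000°
wrap1 = π − 2β = 180.0000°
wrap2 = π + 2β = 180.0000°

wrap2=180.00_deg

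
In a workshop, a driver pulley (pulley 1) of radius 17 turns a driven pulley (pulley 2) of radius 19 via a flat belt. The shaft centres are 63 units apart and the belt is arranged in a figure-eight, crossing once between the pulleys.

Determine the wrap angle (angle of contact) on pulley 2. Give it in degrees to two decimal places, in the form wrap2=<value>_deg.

wrap2=249.70_deg

crossed belt: β = asin((r1+r2)/C) = asin(36/63) = 34.8499°
wrap1 = wrap2 = π + 2β = 249.6998°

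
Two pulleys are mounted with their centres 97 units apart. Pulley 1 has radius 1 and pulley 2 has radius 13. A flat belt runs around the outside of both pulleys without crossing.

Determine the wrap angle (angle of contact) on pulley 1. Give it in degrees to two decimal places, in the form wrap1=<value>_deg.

wrap1=165.79_deg

open belt: β = asin((r2−r1)/C) = asin(12/97) = 7.1063°
wrap1 = π − 2β = 165.7873°
wrap2 = π + 2β = 194.2127°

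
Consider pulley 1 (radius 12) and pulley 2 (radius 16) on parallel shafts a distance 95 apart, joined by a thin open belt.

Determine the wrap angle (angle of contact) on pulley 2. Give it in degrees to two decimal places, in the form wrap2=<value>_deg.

open belt: β = asin((r2−r1)/C) = asin(4/95) = 2.4132°
wrap1 = π − 2β = 175.1737°
wrap2 = π + 2β = 184.8263°

wrap2=184.83_deg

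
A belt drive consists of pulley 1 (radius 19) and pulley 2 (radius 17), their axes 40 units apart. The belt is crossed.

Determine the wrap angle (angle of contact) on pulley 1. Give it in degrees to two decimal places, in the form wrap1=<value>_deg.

wrap1=308.32_deg

crossed belt: β = asin((r1+r2)/C) = asin(36/40) = 64.1581°
wrap1 = wrap2 = π + 2β = 308.3161°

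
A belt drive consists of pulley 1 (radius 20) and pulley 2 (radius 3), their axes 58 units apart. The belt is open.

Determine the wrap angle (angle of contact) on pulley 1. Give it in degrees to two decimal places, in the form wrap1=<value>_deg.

open belt: β = asin((r2−r1)/C) = asin(-17/58) = -17.0438°
wrap1 = π − 2β = 214.0877°
wrap2 = π + 2β = 145.9123°

wrap1=214.09_deg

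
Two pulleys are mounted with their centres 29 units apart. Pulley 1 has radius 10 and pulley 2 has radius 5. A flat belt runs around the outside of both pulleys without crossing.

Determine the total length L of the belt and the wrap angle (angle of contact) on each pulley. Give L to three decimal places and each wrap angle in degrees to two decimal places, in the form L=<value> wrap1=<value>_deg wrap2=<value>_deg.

open belt: β = asin((r2−r1)/C) = asin(-5/29) = -9.9282°
wrap1 = π − 2β = 199.8564°
wrap2 = π + 2β = 160.1436°
tangent length = C·cosβ = 28.5657
L = r1·wrap1 + r2·wrap2 + 2·C·cosβ = 10·3.4882 + 5·2.7950 + 2·28.5657 = 105.9881

L=105.988 wrap1=199.86_deg wrap2=160.14_deg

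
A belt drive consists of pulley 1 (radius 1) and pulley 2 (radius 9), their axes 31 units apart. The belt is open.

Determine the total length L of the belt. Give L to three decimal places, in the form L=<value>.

L=95.492

open belt: β = asin((r2−r1)/C) = asin(8/31) = 14.9552°
wrap1 = π − 2β = 150.0895°
wrap2 = π + 2β = 209.9105°
tangent length = C·cosβ = 29.9500
L = r1·wrap1 + r2·wrap2 + 2·C·cosβ = 1·2.6196 + 9·3.6636 + 2·29.9500 = 95.4921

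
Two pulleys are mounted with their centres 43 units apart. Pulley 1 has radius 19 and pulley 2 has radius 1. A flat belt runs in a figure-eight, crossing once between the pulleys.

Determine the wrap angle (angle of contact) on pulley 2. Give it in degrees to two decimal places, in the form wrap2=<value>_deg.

wrap2=235.44_deg

crossed belt: β = asin((r1+r2)/C) = asin(20/43) = 27.7177°
wrap1 = wrap2 = π + 2β = 235.4355°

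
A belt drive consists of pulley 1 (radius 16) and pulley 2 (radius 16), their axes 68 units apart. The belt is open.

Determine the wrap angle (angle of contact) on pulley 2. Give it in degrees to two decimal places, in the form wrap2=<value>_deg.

wrap2=180.00_deg

open belt: β = asin((r2−r1)/C) = asin(0/68) = 0.0000°
wrap1 = π − 2β = 180.0000°
wrap2 = π + 2β = 180.0000°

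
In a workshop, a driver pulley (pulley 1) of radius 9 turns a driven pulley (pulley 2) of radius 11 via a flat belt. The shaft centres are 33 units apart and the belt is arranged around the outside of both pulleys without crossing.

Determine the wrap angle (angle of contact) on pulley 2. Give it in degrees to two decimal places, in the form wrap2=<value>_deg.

wrap2=186.95_deg

open belt: β = asin((r2−r1)/C) = asin(2/33) = 3.4746°
wrap1 = π − 2β = 173.0508°
wrap2 = π + 2β = 186.9492°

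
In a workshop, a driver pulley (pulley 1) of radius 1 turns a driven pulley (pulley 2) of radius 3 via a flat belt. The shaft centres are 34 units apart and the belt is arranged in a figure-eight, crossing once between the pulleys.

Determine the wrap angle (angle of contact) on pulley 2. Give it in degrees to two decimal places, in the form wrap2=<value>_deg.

crossed belt: β = asin((r1+r2)/C) = asin(4/34) = 6.7563°
wrap1 = wrap2 = π + 2β = 193.5127°

wrap2=193.51_deg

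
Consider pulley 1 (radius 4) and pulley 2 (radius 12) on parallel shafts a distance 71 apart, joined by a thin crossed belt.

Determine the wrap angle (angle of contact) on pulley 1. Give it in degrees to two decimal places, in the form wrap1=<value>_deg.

crossed belt: β = asin((r1+r2)/C) = asin(16/71) = 13.0236°
wrap1 = wrap2 = π + 2β = 206.0472°

wrap1=206.05_deg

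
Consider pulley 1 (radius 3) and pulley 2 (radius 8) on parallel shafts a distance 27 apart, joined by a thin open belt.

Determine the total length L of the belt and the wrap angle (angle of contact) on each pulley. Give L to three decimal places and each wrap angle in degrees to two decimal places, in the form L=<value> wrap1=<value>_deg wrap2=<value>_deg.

L=89.486 wrap1=158.66_deg wrap2=201.34_deg

open belt: β = asin((r2−r1)/C) = asin(5/27) = 10.6719°
wrap1 = π − 2β = 158.6561°
wrap2 = π + 2β = 201.3439°
tangent length = C·cosβ = 26.5330
L = r1·wrap1 + r2·wrap2 + 2·C·cosβ = 3·2.7691 + 8·3.5141 + 2·26.5330 = 89.4861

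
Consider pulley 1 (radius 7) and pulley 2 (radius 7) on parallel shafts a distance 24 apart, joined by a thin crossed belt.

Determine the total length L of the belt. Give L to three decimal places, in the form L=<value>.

L=100.409

crossed belt: β = asin((r1+r2)/C) = asin(14/24) = 35.6853°
wrap1 = wrap2 = π + 2β = 251.3707°
tangent length = C·cosβ = 19.4936
L = (r1+r2)·wrap + 2·C·cosβ = 14·4.3872 + 2·19.4936 = 100.4086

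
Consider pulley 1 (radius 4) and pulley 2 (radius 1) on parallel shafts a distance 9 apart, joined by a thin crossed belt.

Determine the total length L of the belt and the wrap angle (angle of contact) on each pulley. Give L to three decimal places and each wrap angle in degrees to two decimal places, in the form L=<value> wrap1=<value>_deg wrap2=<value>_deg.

L=36.565 wrap1=247.50_deg wrap2=247.50_deg

crossed belt: β = asin((r1+r2)/C) = asin(5/9) = 33.7490°
wrap1 = wrap2 = π + 2β = 247.4980°
tangent length = C·cosβ = 7.4833
L = (r1+r2)·wrap + 2·C·cosβ = 5·4.3197 + 2·7.4833 = 36.5649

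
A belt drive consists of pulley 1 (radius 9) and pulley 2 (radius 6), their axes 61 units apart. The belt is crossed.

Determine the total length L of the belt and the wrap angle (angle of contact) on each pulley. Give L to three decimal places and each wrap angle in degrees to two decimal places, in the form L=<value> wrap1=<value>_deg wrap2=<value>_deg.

crossed belt: β = asin((r1+r2)/C) = asin(15/61) = 14.2351°
wrap1 = wrap2 = π + 2β = 208.4702°
tangent length = C·cosβ = 59.1270
L = (r1+r2)·wrap + 2·C·cosβ = 15·3.6385 + 2·59.1270 = 172.8313

L=172.831 wrap1=208.47_deg wrap2=208.47_deg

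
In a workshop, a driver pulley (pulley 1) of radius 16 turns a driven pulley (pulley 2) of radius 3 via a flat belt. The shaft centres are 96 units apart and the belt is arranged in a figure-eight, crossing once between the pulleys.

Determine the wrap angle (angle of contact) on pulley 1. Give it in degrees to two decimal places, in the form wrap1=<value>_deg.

crossed belt: β = asin((r1+r2)/C) = asin(19/96) = 11.4152°
wrap1 = wrap2 = π + 2β = 202.8303°

wrap1=202.83_deg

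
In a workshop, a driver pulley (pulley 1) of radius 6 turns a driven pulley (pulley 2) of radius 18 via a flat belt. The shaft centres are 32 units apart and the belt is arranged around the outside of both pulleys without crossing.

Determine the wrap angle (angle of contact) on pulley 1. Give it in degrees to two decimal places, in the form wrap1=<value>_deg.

open belt: β = asin((r2−r1)/C) = asin(12/32) = 22.0243°
wrap1 = π − 2β = 135.9514°
wrap2 = π + 2β = 224.0486°

wrap1=135.95_deg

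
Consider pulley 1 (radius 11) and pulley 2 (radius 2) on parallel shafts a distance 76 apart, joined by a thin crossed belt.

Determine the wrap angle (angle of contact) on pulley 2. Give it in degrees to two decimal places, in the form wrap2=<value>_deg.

crossed belt: β = asin((r1+r2)/C) = asin(13/76) = 9.8490°
wrap1 = wrap2 = π + 2β = 199.6981°

wrap2=199.70_deg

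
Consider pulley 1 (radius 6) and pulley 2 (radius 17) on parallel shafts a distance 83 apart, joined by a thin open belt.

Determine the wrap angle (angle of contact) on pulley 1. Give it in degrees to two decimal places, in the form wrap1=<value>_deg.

open belt: β = asin((r2−r1)/C) = asin(11/83) = 7.6158°
wrap1 = π − 2β = 164.7684°
wrap2 = π + 2β = 195.2316°

wrap1=164.77_deg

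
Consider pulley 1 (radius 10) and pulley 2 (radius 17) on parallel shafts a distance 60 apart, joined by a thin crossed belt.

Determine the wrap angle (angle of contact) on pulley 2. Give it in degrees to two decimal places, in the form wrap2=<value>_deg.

crossed belt: β = asin((r1+r2)/C) = asin(27/60) = 26.7437°
wrap1 = wrap2 = π + 2β = 233.4874°

wrap2=233.49_deg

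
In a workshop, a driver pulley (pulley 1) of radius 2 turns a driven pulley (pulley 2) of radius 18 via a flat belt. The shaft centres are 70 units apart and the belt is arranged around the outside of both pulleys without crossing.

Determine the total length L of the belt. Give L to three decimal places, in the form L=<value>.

open belt: β = asin((r2−r1)/C) = asin(16/70) = 13.2130°
wrap1 = π − 2β = 153.5740°
wrap2 = π + 2β = 206.4260°
tangent length = C·cosβ = 68.1469
L = r1·wrap1 + r2·wrap2 + 2·C·cosβ = 2·2.6804 + 18·3.6028 + 2·68.1469 = 206.5052

L=206.505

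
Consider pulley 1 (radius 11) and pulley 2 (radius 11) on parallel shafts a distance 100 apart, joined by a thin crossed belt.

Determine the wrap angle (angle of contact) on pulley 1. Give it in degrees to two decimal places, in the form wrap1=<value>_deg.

crossed belt: β = asin((r1+r2)/C) = asin(22/100) = 12.7090°
wrap1 = wrap2 = π + 2β = 205.4181°

wrap1=205.42_deg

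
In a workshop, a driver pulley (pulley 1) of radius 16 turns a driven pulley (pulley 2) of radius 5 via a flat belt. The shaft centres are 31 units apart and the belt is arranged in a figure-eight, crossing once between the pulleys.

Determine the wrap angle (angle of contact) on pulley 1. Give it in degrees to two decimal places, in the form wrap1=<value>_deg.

crossed belt: β = asin((r1+r2)/C) = asin(21/31) = 42.6423°
wrap1 = wrap2 = π + 2β = 265.2846°

wrap1=265.28_deg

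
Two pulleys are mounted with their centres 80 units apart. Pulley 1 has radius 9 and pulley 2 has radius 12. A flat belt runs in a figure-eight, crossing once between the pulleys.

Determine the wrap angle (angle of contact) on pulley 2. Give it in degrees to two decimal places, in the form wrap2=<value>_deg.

crossed belt: β = asin((r1+r2)/C) = asin(21/80) = 15.2185°
wrap1 = wrap2 = π + 2β = 210.4369°

wrap2=210.44_deg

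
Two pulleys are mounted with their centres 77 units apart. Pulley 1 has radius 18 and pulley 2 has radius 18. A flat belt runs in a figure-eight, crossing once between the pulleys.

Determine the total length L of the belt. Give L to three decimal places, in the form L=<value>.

L=284.257

crossed belt: β = asin((r1+r2)/C) = asin(36/77) = 27.8742°
wrap1 = wrap2 = π + 2β = 235.7485°
tangent length = C·cosβ = 68.0661
L = (r1+r2)·wrap + 2·C·cosβ = 36·4.1146 + 2·68.0661 = 284.2574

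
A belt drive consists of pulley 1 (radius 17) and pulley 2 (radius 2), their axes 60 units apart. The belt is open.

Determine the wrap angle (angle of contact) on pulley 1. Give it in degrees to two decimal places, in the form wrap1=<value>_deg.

open belt: β = asin((r2−r1)/C) = asin(-15/60) = -14.4775°
wrap1 = π − 2β = 208.9550°
wrap2 = π + 2β = 151.0450°

wrap1=208.96_deg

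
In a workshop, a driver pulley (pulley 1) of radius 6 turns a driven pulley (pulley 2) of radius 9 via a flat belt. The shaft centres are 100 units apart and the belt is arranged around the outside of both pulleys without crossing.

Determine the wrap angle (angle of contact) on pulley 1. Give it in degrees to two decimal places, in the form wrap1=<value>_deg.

wrap1=176.56_deg

open belt: β = asin((r2−r1)/C) = asin(3/100) = 1.7191°
wrap1 = π − 2β = 176.5617°
wrap2 = π + 2β = 183.4383°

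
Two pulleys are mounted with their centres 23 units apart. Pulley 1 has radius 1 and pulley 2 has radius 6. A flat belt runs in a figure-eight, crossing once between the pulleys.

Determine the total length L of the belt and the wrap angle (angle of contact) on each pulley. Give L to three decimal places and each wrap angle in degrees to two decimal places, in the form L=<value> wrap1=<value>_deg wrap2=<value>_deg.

L=70.139 wrap1=215.44_deg wrap2=215.44_deg

crossed belt: β = asin((r1+r2)/C) = asin(7/23) = 17.7189°
wrap1 = wrap2 = π + 2β = 215.4379°
tangent length = C·cosβ = 21.9089
L = (r1+r2)·wrap + 2·C·cosβ = 7·3.7601 + 2·21.9089 = 70.1385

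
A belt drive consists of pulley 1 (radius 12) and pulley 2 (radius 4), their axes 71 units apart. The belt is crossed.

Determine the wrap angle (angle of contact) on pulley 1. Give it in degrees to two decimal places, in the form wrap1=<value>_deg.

crossed belt: β = asin((r1+r2)/C) = asin(16/71) = 13.0236°
wrap1 = wrap2 = π + 2β = 206.0472°

wrap1=206.05_deg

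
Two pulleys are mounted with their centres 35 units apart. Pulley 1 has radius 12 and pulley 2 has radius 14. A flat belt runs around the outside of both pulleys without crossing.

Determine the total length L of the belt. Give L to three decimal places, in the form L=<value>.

L=151.796

open belt: β = asin((r2−r1)/C) = asin(2/35) = 3.2758°
wrap1 = π − 2β = 173.4483°
wrap2 = π + 2β = 186.5517°
tangent length = C·cosβ = 34.9428
L = r1·wrap1 + r2·wrap2 + 2·C·cosβ = 12·3.0272 + 14·3.2559 + 2·34.9428 = 151.7957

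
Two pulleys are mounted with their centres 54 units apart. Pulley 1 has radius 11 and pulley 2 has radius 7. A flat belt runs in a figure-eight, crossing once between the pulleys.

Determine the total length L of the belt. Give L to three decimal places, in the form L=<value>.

crossed belt: β = asin((r1+r2)/C) = asin(18/54) = 19.4712°
wrap1 = wrap2 = π + 2β = 218.9424°
tangent length = C·cosβ = 50.9117
L = (r1+r2)·wrap + 2·C·cosβ = 18·3.8213 + 2·50.9117 = 170.6062

L=170.606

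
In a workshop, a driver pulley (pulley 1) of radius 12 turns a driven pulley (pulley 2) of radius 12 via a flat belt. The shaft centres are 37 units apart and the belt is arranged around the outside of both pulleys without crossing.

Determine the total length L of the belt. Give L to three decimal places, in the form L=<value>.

open belt: β = asin((r2−r1)/C) = asin(0/37) = 0.0000°
wrap1 = π − 2β = 180.0000°
wrap2 = π + 2β = 180.0000°
tangent length = C·cosβ = 37.0000
L = r1·wrap1 + r2·wrap2 + 2·C·cosβ = 12·3.1416 + 12·3.1416 + 2·37.0000 = 149.3982

L=149.398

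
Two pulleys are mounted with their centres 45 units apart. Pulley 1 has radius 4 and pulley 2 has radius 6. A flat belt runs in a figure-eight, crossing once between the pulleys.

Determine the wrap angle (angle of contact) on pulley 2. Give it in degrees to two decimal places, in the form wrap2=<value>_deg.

crossed belt: β = asin((r1+r2)/C) = asin(10/45) = 12.8396°
wrap1 = wrap2 = π + 2β = 205.6792°

wrap2=205.68_deg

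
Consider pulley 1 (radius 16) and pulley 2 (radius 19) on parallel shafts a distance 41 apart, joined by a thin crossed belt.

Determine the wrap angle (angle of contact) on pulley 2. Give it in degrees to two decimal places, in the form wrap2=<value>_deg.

wrap2=297.22_deg

crossed belt: β = asin((r1+r2)/C) = asin(35/41) = 58.6119°
wrap1 = wrap2 = π + 2β = 297.2237°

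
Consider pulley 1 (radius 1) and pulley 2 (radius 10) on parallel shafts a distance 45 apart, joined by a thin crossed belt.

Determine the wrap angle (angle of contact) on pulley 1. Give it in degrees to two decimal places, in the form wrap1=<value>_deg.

wrap1=208.30_deg

crossed belt: β = asin((r1+r2)/C) = asin(11/45) = 14.1490°
wrap1 = wrap2 = π + 2β = 208.2980°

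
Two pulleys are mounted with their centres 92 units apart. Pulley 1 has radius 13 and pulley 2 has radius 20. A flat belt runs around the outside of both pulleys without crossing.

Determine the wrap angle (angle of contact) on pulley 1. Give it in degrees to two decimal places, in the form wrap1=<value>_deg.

open belt: β = asin((r2−r1)/C) = asin(7/92) = 4.3637°
wrap1 = π − 2β = 171.2726°
wrap2 = π + 2β = 188.7274°

wrap1=171.27_deg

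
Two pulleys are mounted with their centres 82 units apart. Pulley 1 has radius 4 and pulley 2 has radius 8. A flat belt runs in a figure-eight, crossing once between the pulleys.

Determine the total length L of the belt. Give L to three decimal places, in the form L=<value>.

L=203.458

crossed belt: β = asin((r1+r2)/C) = asin(12/82) = 8.4150°
wrap1 = wrap2 = π + 2β = 196.8299°
tangent length = C·cosβ = 81.1172
L = (r1+r2)·wrap + 2·C·cosβ = 12·3.4353 + 2·81.1172 = 203.4584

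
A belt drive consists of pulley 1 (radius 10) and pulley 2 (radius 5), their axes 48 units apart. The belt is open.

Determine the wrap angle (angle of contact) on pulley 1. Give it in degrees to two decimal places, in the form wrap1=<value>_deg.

open belt: β = asin((r2−r1)/C) = asin(-5/48) = -5.9792°
wrap1 = π − 2β = 191.9583°
wrap2 = π + 2β = 168.0417°

wrap1=191.96_deg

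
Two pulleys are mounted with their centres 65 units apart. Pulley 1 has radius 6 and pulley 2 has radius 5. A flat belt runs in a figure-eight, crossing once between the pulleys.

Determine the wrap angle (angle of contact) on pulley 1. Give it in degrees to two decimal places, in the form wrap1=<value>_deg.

wrap1=199.49_deg

crossed belt: β = asin((r1+r2)/C) = asin(11/65) = 9.7431°
wrap1 = wrap2 = π + 2β = 199.4862°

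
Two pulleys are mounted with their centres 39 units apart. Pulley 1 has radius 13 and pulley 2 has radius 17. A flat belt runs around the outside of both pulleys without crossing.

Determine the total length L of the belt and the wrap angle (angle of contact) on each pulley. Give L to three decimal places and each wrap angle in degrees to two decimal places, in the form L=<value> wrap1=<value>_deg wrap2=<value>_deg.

open belt: β = asin((r2−r1)/C) = asin(4/39) = 5.8868°
wrap1 = π − 2β = 168.2263°
wrap2 = π + 2β = 191.7737°
tangent length = C·cosβ = 38.7943
L = r1·wrap1 + r2·wrap2 + 2·C·cosβ = 13·2.9361 + 17·3.3471 + 2·38.7943 = 172.6584

L=172.658 wrap1=168.23_deg wrap2=191.77_deg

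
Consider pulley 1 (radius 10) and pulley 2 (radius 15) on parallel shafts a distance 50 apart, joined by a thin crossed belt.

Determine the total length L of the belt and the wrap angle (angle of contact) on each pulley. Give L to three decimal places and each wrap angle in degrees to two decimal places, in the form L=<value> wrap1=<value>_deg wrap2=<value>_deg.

crossed belt: β = asin((r1+r2)/C) = asin(25/50) = 30.0000°
wrap1 = wrap2 = π + 2β = 240.0000°
tangent length = C·cosβ = 43.3013
L = (r1+r2)·wrap + 2·C·cosβ = 25·4.1888 + 2·43.3013 = 191.3223

L=191.322 wrap1=240.00_deg wrap2=240.00_deg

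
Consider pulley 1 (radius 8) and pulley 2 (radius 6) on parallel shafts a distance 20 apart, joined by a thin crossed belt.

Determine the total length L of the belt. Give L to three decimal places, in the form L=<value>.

L=94.259

crossed belt: β = asin((r1+r2)/C) = asin(14/20) = 44.4270°
wrap1 = wrap2 = π + 2β = 268.8540°
tangent length = C·cosβ = 14.2829
L = (r1+r2)·wrap + 2·C·cosβ = 14·4.6924 + 2·14.2829 = 94.2591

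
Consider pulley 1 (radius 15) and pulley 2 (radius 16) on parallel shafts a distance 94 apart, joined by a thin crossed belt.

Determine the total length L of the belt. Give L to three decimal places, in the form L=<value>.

crossed belt: β = asin((r1+r2)/C) = asin(31/94) = 19.2559°
wrap1 = wrap2 = π + 2β = 218.5117°
tangent length = C·cosβ = 88.7412
L = (r1+r2)·wrap + 2·C·cosβ = 31·3.8137 + 2·88.7412 = 295.7086

L=295.709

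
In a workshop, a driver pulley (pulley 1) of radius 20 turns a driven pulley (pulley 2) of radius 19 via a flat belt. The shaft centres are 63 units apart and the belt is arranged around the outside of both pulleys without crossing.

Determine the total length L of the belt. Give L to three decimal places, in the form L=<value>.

L=248.538

open belt: β = asin((r2−r1)/C) = asin(-1/63) = -0.9095°
wrap1 = π − 2β = 181.8190°
wrap2 = π + 2β = 178.1810°
tangent length = C·cosβ = 62.9921
L = r1·wrap1 + r2·wrap2 + 2·C·cosβ = 20·3.1733 + 19·3.1098 + 2·62.9921 = 248.5380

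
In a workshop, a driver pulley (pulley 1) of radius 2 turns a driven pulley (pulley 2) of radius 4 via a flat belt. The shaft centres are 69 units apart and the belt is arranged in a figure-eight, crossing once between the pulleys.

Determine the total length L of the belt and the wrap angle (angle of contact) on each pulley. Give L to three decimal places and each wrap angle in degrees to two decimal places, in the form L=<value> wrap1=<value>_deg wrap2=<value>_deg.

L=157.372 wrap1=189.98_deg wrap2=189.98_deg

crossed belt: β = asin((r1+r2)/C) = asin(6/69) = 4.9885°
wrap1 = wrap2 = π + 2β = 189.9771°
tangent length = C·cosβ = 68.7386
L = (r1+r2)·wrap + 2·C·cosβ = 6·3.3157 + 2·68.7386 = 157.3716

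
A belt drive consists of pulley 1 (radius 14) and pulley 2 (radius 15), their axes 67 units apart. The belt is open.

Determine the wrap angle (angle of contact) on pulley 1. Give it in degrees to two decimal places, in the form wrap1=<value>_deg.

open belt: β = asin((r2−r1)/C) = asin(1/67) = 0.8552°
wrap1 = π − 2β = 178.2896°
wrap2 = π + 2β = 181.7104°

wrap1=178.29_deg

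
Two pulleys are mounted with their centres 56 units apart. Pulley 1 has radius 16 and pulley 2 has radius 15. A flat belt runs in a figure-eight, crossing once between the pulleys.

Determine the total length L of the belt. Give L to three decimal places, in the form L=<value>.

crossed belt: β = asin((r1+r2)/C) = asin(31/56) = 33.6124°
wrap1 = wrap2 = π + 2β = 247.2247°
tangent length = C·cosβ = 46.6369
L = (r1+r2)·wrap + 2·C·cosβ = 31·4.3149 + 2·46.6369 = 227.0353

L=227.035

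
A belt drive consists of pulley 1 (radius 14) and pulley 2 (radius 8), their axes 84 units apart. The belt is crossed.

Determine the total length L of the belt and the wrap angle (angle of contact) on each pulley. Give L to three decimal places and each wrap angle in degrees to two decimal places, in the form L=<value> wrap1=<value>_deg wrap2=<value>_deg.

crossed belt: β = asin((r1+r2)/C) = asin(22/84) = 15.1831°
wrap1 = wrap2 = π + 2β = 210.3662°
tangent length = C·cosβ = 81.0679
L = (r1+r2)·wrap + 2·C·cosβ = 22·3.6716 + 2·81.0679 = 242.9106

L=242.911 wrap1=210.37_deg wrap2=210.37_deg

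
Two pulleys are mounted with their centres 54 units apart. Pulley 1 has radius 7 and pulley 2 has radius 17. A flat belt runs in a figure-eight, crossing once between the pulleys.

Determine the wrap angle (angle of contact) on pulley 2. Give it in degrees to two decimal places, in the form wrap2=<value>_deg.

crossed belt: β = asin((r1+r2)/C) = asin(24/54) = 26.3878°
wrap1 = wrap2 = π + 2β = 232.7756°

wrap2=232.78_deg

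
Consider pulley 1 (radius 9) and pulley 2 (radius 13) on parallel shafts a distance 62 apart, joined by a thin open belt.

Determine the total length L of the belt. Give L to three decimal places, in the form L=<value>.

L=193.373

open belt: β = asin((r2−r1)/C) = asin(4/62) = 3.6991°
wrap1 = π − 2β = 172.6019°
wrap2 = π + 2β = 187.3981°
tangent length = C·cosβ = 61.8708
L = r1·wrap1 + r2·wrap2 + 2·C·cosβ = 9·3.0125 + 13·3.2707 + 2·61.8708 = 193.3732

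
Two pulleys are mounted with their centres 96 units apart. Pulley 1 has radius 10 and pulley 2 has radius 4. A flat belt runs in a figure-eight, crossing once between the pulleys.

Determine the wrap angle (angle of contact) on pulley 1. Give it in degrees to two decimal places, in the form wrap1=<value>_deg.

crossed belt: β = asin((r1+r2)/C) = asin(14/96) = 8.3855°
wrap1 = wrap2 = π + 2β = 196.7711°

wrap1=196.77_deg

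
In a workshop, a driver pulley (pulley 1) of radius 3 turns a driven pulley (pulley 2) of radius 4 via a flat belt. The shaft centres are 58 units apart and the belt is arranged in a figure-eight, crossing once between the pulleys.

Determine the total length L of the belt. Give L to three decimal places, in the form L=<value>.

crossed belt: β = asin((r1+r2)/C) = asin(7/58) = 6.9319°
wrap1 = wrap2 = π + 2β = 193.8638°
tangent length = C·cosβ = 57.5760
L = (r1+r2)·wrap + 2·C·cosβ = 7·3.3836 + 2·57.5760 = 138.8370

L=138.837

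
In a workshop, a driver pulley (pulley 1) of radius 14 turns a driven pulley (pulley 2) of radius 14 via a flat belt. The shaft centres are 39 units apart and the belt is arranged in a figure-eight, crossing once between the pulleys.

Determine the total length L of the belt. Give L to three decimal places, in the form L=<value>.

L=187.108

crossed belt: β = asin((r1+r2)/C) = asin(28/39) = 45.8854°
wrap1 = wrap2 = π + 2β = 271.7708°
tangent length = C·cosβ = 27.1477
L = (r1+r2)·wrap + 2·C·cosβ = 28·4.7433 + 2·27.1477 = 187.1077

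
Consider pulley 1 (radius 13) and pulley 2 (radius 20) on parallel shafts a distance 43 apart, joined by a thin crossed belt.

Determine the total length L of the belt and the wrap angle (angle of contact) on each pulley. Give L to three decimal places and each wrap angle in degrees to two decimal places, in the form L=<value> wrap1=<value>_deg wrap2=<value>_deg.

crossed belt: β = asin((r1+r2)/C) = asin(33/43) = 50.1247°
wrap1 = wrap2 = π + 2β = 280.2494°
tangent length = C·cosβ = 27.5681
L = (r1+r2)·wrap + 2·C·cosβ = 33·4.8913 + 2·27.5681 = 216.5483

L=216.548 wrap1=280.25_deg wrap2=280.25_deg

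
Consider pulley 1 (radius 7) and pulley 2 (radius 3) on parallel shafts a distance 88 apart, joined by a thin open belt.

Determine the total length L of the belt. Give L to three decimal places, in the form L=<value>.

L=207.598

open belt: β = asin((r2−r1)/C) = asin(-4/88) = -2.6053°
wrap1 = π − 2β = 185.2105°
wrap2 = π + 2β = 174.7895°
tangent length = C·cosβ = 87.9090
L = r1·wrap1 + r2·wrap2 + 2·C·cosβ = 7·3.2325 + 3·3.0507 + 2·87.9090 = 207.5978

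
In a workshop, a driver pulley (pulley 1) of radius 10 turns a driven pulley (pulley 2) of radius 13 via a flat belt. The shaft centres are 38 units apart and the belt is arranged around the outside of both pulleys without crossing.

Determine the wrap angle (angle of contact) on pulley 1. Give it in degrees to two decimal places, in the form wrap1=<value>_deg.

wrap1=170.94_deg

open belt: β = asin((r2−r1)/C) = asin(3/38) = 4.5281°
wrap1 = π − 2β = 170.9439°
wrap2 = π + 2β = 189.0561°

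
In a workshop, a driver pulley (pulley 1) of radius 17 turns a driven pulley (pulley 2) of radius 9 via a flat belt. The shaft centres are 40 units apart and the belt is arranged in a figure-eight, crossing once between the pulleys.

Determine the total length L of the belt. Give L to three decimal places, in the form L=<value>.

crossed belt: β = asin((r1+r2)/C) = asin(26/40) = 40.5416°
wrap1 = wrap2 = π + 2β = 261.0832°
tangent length = C·cosβ = 30.3974
L = (r1+r2)·wrap + 2·C·cosβ = 26·4.5568 + 2·30.3974 = 179.2705

L=179.271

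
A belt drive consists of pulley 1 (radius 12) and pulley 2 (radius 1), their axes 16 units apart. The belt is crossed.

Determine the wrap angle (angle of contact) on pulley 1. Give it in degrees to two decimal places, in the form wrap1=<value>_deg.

crossed belt: β = asin((r1+r2)/C) = asin(13/16) = 54.3409°
wrap1 = wrap2 = π + 2β = 288.6818°

wrap1=288.68_deg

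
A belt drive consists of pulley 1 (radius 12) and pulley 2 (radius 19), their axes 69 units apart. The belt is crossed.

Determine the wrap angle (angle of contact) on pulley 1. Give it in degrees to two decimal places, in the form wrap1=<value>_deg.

crossed belt: β = asin((r1+r2)/C) = asin(31/69) = 26.6972°
wrap1 = wrap2 = π + 2β = 233.3944°

wrap1=233.39_deg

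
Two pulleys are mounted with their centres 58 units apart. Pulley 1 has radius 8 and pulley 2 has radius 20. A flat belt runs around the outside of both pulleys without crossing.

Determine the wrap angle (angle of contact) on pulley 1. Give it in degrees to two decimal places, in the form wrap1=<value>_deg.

wrap1=156.12_deg

open belt: β = asin((r2−r1)/C) = asin(12/58) = 11.9405°
wrap1 = π − 2β = 156.1189°
wrap2 = π + 2β = 203.8811°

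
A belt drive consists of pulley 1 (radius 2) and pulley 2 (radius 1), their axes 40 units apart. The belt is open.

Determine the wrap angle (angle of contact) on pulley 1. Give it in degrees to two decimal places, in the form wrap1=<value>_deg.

wrap1=182.87_deg

open belt: β = asin((r2−r1)/C) = asin(-1/40) = -1.4325°
wrap1 = π − 2β = 182.8651°
wrap2 = π + 2β = 177.1349°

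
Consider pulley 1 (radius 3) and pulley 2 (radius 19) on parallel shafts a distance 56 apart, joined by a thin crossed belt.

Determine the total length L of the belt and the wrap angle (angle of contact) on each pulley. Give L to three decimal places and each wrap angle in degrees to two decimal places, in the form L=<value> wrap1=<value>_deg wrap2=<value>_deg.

L=189.875 wrap1=226.26_deg wrap2=226.26_deg

crossed belt: β = asin((r1+r2)/C) = asin(22/56) = 23.1324°
wrap1 = wrap2 = π + 2β = 226.2648°
tangent length = C·cosβ = 51.4976
L = (r1+r2)·wrap + 2·C·cosβ = 22·3.9491 + 2·51.4976 = 189.8746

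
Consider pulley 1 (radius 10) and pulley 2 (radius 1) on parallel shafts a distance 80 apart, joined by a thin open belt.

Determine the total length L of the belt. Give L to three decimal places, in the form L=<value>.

L=195.571

open belt: β = asin((r2−r1)/C) = asin(-9/80) = -6.4594°
wrap1 = π − 2β = 192.9189°
wrap2 = π + 2β = 167.0811°
tangent length = C·cosβ = 79.4921
L = r1·wrap1 + r2·wrap2 + 2·C·cosβ = 10·3.3671 + 1·2.9161 + 2·79.4921 = 195.5711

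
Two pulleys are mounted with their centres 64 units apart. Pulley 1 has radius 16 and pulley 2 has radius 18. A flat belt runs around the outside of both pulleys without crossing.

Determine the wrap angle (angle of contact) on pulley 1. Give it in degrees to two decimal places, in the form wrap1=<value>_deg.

wrap1=176.42_deg

open belt: β = asin((r2−r1)/C) = asin(2/64) = 1.7908°
wrap1 = π − 2β = 176.4184°
wrap2 = π + 2β = 183.5816°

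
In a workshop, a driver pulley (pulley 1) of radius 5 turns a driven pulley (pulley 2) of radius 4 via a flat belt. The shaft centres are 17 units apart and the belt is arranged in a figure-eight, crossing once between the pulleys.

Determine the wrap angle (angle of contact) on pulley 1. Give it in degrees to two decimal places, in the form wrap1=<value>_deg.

crossed belt: β = asin((r1+r2)/C) = asin(9/17) = 31.9657°
wrap1 = wrap2 = π + 2β = 243.9314°

wrap1=243.93_deg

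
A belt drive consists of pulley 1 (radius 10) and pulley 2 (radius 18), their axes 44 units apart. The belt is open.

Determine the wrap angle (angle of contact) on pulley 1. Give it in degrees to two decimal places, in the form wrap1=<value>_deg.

open belt: β = asin((r2−r1)/C) = asin(8/44) = 10.4757°
wrap1 = π − 2β = 159.0486°
wrap2 = π + 2β = 200.9514°

wrap1=159.05_deg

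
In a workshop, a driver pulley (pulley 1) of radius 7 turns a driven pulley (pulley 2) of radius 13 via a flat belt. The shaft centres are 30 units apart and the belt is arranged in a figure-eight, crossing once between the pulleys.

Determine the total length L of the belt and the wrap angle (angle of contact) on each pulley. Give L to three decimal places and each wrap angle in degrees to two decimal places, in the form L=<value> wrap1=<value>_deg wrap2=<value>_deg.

L=136.742 wrap1=263.62_deg wrap2=263.62_deg

crossed belt: β = asin((r1+r2)/C) = asin(20/30) = 41.8103°
wrap1 = wrap2 = π + 2β = 263.6206°
tangent length = C·cosβ = 22.3607
L = (r1+r2)·wrap + 2·C·cosβ = 20·4.6010 + 2·22.3607 = 136.7423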